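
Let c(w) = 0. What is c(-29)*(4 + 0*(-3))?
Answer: 0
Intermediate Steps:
c(-29)*(4 + 0*(-3)) = 0*(4 + 0*(-3)) = 0*(4 + 0) = 0*4 = 0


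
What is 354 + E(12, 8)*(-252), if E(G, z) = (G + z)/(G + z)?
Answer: 102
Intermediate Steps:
E(G, z) = 1
354 + E(12, 8)*(-252) = 354 + 1*(-252) = 354 - 252 = 102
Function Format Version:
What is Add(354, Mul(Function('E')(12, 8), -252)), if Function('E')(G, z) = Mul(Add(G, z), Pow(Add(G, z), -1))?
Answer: 102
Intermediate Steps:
Function('E')(G, z) = 1
Add(354, Mul(Function('E')(12, 8), -252)) = Add(354, Mul(1, -252)) = Add(354, -252) = 102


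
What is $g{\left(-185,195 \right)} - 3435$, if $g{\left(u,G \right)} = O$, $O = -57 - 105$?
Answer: $-3597$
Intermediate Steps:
$O = -162$ ($O = -57 - 105 = -162$)
$g{\left(u,G \right)} = -162$
$g{\left(-185,195 \right)} - 3435 = -162 - 3435 = -3597$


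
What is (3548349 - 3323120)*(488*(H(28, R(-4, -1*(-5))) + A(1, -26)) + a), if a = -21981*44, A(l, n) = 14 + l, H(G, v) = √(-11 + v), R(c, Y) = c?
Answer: -216184704276 + 109911752*I*√15 ≈ -2.1618e+11 + 4.2569e+8*I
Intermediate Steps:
a = -967164
(3548349 - 3323120)*(488*(H(28, R(-4, -1*(-5))) + A(1, -26)) + a) = (3548349 - 3323120)*(488*(√(-11 - 4) + (14 + 1)) - 967164) = 225229*(488*(√(-15) + 15) - 967164) = 225229*(488*(I*√15 + 15) - 967164) = 225229*(488*(15 + I*√15) - 967164) = 225229*((7320 + 488*I*√15) - 967164) = 225229*(-959844 + 488*I*√15) = -216184704276 + 109911752*I*√15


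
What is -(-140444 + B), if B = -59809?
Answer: 200253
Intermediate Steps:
-(-140444 + B) = -(-140444 - 59809) = -1*(-200253) = 200253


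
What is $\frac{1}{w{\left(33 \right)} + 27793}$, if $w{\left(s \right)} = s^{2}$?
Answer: $\frac{1}{28882} \approx 3.4624 \cdot 10^{-5}$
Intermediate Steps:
$\frac{1}{w{\left(33 \right)} + 27793} = \frac{1}{33^{2} + 27793} = \frac{1}{1089 + 27793} = \frac{1}{28882}$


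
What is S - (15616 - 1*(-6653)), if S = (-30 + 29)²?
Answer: -22268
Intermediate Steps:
S = 1 (S = (-1)² = 1)
S - (15616 - 1*(-6653)) = 1 - (15616 - 1*(-6653)) = 1 - (15616 + 6653) = 1 - 1*22269 = 1 - 22269 = -22268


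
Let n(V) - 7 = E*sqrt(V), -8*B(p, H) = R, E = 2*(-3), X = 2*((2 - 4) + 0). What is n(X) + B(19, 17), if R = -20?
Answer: 19/2 - 12*I ≈ 9.5 - 12.0*I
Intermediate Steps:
X = -4 (X = 2*(-2 + 0) = 2*(-2) = -4)
E = -6
B(p, H) = 5/2 (B(p, H) = -1/8*(-20) = 5/2)
n(V) = 7 - 6*sqrt(V)
n(X) + B(19, 17) = (7 - 12*I) + 5/2 = 19/2 - 12*I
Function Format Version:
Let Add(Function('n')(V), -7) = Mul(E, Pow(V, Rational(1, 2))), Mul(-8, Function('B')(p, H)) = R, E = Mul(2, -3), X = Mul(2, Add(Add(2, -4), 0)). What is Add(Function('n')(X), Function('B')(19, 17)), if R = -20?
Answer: Add(Rational(19, 2), Mul(-12, I)) ≈ Add(9.5000, Mul(-12.000, I))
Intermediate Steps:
X = -4 (X = Mul(2, Add(-2, 0)) = Mul(2, -2) = -4)
E = -6
Function('B')(p, H) = Rational(5, 2) (Function('B')(p, H) = Mul(Rational(-1, 8), -20) = Rational(5, 2))
Function('n')(V) = Add(7, Mul(-6, Pow(V, Rational(1, 2))))
Add(Function('n')(X), Function('B')(19, 17)) = Add(Add(7, Mul(-6, Pow(-4, Rational(1, 2)))), Rational(5, 2)) = Add(Add(7, Mul(-6, Mul(2, I))), Rational(5, 2)) = Add(Add(7, Mul(-12, I)), Rational(5, 2)) = Add(Rational(19, 2), Mul(-12, I))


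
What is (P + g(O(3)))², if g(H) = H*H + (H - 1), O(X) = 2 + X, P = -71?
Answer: 1764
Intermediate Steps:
g(H) = -1 + H + H² (g(H) = H² + (-1 + H) = -1 + H + H²)
(P + g(O(3)))² = (-71 + (-1 + (2 + 3) + (2 + 3)²))² = (-71 + (-1 + 5 + 5²))² = (-71 + (-1 + 5 + 25))² = (-71 + 29)² = (-42)² = 1764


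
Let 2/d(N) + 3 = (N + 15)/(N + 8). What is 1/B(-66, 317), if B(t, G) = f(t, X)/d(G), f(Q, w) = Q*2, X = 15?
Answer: 325/42438 ≈ 0.0076582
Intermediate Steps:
f(Q, w) = 2*Q
d(N) = 2/(-3 + (15 + N)/(8 + N)) (d(N) = 2/(-3 + (N + 15)/(N + 8)) = 2/(-3 + (15 + N)/(8 + N)))
B(t, G) = t*(9 + 2*G)/(-8 - G) (B(t, G) = (2*t)/((2*(-8 - G)/(9 + 2*G))) = (2*t)*((9 + 2*G)/(2*(-8 - G))) = t*(9 + 2*G)/(-8 - G))
1/B(-66, 317) = 1/(-1*(-66)*(9 + 2*317)/(8 + 317)) = 1/(-1*(-66)*(9 + 634)/325) = 1/(-1*(-66)*1/325*643) = 1/(42438/325) = 325/42438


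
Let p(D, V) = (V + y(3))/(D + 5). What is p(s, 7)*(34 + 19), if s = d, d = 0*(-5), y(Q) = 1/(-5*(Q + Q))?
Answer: 11077/150 ≈ 73.847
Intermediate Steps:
y(Q) = -1/(10*Q) (y(Q) = 1/(-10*Q) = -1/(10*Q))
d = 0
s = 0
p(D, V) = (-1/30 + V)/(5 + D) (p(D, V) = (V - ⅒/3)/(D + 5) = (V - ⅒*⅓)/(5 + D) = (V - 1/30)/(5 + D) = (-1/30 + V)/(5 + D))
p(s, 7)*(34 + 19) = ((-1/30 + 7)/(5 + 0))*(34 + 19) = ((209/30)/5)*53 = ((⅕)*(209/30))*53 = (209/150)*53 = 11077/150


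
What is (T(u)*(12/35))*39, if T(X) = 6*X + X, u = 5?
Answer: 468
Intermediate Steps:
T(X) = 7*X
(T(u)*(12/35))*39 = ((7*5)*(12/35))*39 = (35*(12*(1/35)))*39 = (35*(12/35))*39 = 12*39 = 468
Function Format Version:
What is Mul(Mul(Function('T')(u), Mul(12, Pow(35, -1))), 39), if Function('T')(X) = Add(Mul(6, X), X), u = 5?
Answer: 468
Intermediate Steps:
Function('T')(X) = Mul(7, X)
Mul(Mul(Function('T')(u), Mul(12, Pow(35, -1))), 39) = Mul(Mul(Mul(7, 5), Mul(12, Pow(35, -1))), 39) = Mul(Mul(35, Mul(12, Rational(1, 35))), 39) = Mul(Mul(35, Rational(12, 35)), 39) = Mul(12, 39) = 468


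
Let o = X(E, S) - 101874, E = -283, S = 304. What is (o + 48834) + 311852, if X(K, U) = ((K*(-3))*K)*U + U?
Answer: -72782052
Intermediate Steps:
X(K, U) = U - 3*U*K² (X(K, U) = ((-3*K)*K)*U + U = (-3*K²)*U + U = -3*U*K² + U = U - 3*U*K²)
o = -73142738 (o = 304*(1 - 3*(-283)²) - 101874 = 304*(1 - 3*80089) - 101874 = 304*(1 - 240267) - 101874 = 304*(-240266) - 101874 = -73040864 - 101874 = -73142738)
(o + 48834) + 311852 = (-73142738 + 48834) + 311852 = -73093904 + 311852 = -72782052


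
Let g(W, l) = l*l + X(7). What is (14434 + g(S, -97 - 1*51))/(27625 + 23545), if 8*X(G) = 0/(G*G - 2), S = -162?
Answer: 18169/25585 ≈ 0.71014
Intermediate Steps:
X(G) = 0 (X(G) = (0/(G*G - 2))/8 = (0/(G² - 2))/8 = (0/(-2 + G²))/8 = (⅛)*0 = 0)
g(W, l) = l² (g(W, l) = l*l + 0 = l² + 0 = l²)
(14434 + g(S, -97 - 1*51))/(27625 + 23545) = (14434 + (-97 - 1*51)²)/(27625 + 23545) = (14434 + (-97 - 51)²)/51170 = (14434 + (-148)²)*(1/51170) = (14434 + 21904)*(1/51170) = 36338*(1/51170) = 18169/25585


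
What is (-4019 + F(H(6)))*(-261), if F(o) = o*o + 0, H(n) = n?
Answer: 1039563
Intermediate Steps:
F(o) = o² (F(o) = o² + 0 = o²)
(-4019 + F(H(6)))*(-261) = (-4019 + 6²)*(-261) = (-4019 + 36)*(-261) = -3983*(-261) = 1039563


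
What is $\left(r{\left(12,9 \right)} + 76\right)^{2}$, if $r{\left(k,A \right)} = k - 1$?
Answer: $7569$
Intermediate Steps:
$r{\left(k,A \right)} = -1 + k$
$\left(r{\left(12,9 \right)} + 76\right)^{2} = \left(\left(-1 + 12\right) + 76\right)^{2} = \left(11 + 76\right)^{2} = 87^{2} = 7569$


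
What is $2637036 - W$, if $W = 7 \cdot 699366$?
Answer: $-2258526$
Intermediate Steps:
$W = 4895562$
$2637036 - W = 2637036 - 4895562 = -2258526$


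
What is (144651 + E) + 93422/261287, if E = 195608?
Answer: 88905346755/261287 ≈ 3.4026e+5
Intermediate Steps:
(144651 + E) + 93422/261287 = (144651 + 195608) + 93422/261287 = 340259 + 93422*(1/261287) = 340259 + 93422/261287 = 88905346755/261287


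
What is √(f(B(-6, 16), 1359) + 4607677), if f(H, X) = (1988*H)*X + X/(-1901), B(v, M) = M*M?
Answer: √2516075801497570/1901 ≈ 26386.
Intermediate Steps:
B(v, M) = M²
f(H, X) = -X/1901 + 1988*H*X (f(H, X) = 1988*H*X + X*(-1/1901) = 1988*H*X - X/1901 = -X/1901 + 1988*H*X)
√(f(B(-6, 16), 1359) + 4607677) = √((1/1901)*1359*(-1 + 3779188*16²) + 4607677) = √((1/1901)*1359*(-1 + 3779188*256) + 4607677) = √((1/1901)*1359*(-1 + 967472128) + 4607677) = √((1/1901)*1359*967472127 + 4607677) = √(1314794620593/1901 + 4607677) = √(1323553814570/1901) = √2516075801497570/1901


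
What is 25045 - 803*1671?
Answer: -1316768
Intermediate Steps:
25045 - 803*1671 = 25045 - 1341813 = -1316768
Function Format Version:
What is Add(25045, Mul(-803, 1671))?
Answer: -1316768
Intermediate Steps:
Add(25045, Mul(-803, 1671)) = Add(25045, -1341813) = -1316768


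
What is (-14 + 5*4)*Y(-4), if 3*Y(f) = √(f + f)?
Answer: 4*I*√2 ≈ 5.6569*I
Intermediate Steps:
Y(f) = √2*√f/3 (Y(f) = √(f + f)/3 = √(2*f)/3 = (√2*√f)/3 = √2*√f/3)
(-14 + 5*4)*Y(-4) = (-14 + 5*4)*(√2*√(-4)/3) = (-14 + 20)*(√2*(2*I)/3) = 6*(2*I*√2/3) = 4*I*√2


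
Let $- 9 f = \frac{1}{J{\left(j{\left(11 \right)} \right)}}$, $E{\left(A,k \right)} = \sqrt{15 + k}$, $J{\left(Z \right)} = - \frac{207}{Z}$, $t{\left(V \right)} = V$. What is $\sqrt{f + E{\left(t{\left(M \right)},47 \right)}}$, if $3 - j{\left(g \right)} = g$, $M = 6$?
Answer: $\frac{\sqrt{-184 + 42849 \sqrt{62}}}{207} \approx 2.8053$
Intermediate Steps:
$j{\left(g \right)} = 3 - g$
$f = - \frac{8}{1863}$ ($f = - \frac{1}{9 \left(- \frac{207}{3 - 11}\right)} = - \frac{1}{9 \left(- \frac{207}{-8}\right)} = - \frac{1}{9 \left(\left(-207\right) \left(- \frac{1}{8}\right)\right)} = - \frac{1}{9 \cdot \frac{207}{8}} = \left(- \frac{1}{9}\right) \frac{8}{207} = - \frac{8}{1863} \approx -0.0042941$)
$\sqrt{f + E{\left(t{\left(M \right)},47 \right)}} = \sqrt{- \frac{8}{1863} + \sqrt{15 + 47}} = \sqrt{- \frac{8}{1863} + \sqrt{62}}$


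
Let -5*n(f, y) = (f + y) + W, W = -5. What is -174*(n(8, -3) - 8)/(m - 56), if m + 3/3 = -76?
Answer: -1392/133 ≈ -10.466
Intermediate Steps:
n(f, y) = 1 - f/5 - y/5 (n(f, y) = -((f + y) - 5)/5 = -(-5 + f + y)/5 = 1 - f/5 - y/5)
m = -77 (m = -1 - 76 = -77)
-174*(n(8, -3) - 8)/(m - 56) = -174*((1 - ⅕*8 - ⅕*(-3)) - 8)/(-77 - 56) = -174*((1 - 8/5 + ⅗) - 8)/(-133) = -174*(0 - 8)*(-1)/133 = -(-1392)*(-1)/133 = -174*8/133 = -1392/133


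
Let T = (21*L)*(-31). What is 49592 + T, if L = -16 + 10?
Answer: 53498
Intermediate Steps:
L = -6
T = 3906 (T = (21*(-6))*(-31) = -126*(-31) = 3906)
49592 + T = 49592 + 3906 = 53498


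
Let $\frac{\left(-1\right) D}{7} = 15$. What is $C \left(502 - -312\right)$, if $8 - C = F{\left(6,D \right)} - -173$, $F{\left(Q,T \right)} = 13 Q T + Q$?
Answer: $6527466$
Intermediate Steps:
$D = -105$ ($D = \left(-7\right) 15 = -105$)
$F{\left(Q,T \right)} = Q + 13 Q T$ ($F{\left(Q,T \right)} = 13 Q T + Q = Q + 13 Q T$)
$C = 8019$ ($C = 8 - \left(6 \left(1 + 13 \left(-105\right)\right) - -173\right) = 8 - \left(6 \left(1 - 1365\right) + 173\right) = 8 - \left(6 \left(-1364\right) + 173\right) = 8 - \left(-8184 + 173\right) = 8 - -8011 = 8 + 8011 = 8019$)
$C \left(502 - -312\right) = 8019 \left(502 - -312\right) = 8019 \left(502 + 312\right) = 8019 \cdot 814 = 6527466$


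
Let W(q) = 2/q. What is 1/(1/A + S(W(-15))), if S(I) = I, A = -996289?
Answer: -14944335/1992593 ≈ -7.4999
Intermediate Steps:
1/(1/A + S(W(-15))) = 1/(1/(-996289) + 2/(-15)) = 1/(-1/996289 + 2*(-1/15)) = 1/(-1/996289 - 2/15) = 1/(-1992593/14944335) = -14944335/1992593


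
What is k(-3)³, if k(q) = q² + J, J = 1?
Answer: 1000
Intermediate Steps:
k(q) = 1 + q² (k(q) = q² + 1 = 1 + q²)
k(-3)³ = (1 + (-3)²)³ = (1 + 9)³ = 10³ = 1000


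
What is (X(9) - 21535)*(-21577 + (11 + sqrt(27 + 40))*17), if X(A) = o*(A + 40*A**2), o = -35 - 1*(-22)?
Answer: 1364083080 - 1084124*sqrt(67) ≈ 1.3552e+9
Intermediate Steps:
o = -13 (o = -35 + 22 = -13)
X(A) = -520*A**2 - 13*A (X(A) = -13*(A + 40*A**2) = -520*A**2 - 13*A)
(X(9) - 21535)*(-21577 + (11 + sqrt(27 + 40))*17) = (-13*9*(1 + 40*9) - 21535)*(-21577 + (11 + sqrt(27 + 40))*17) = (-13*9*(1 + 360) - 21535)*(-21577 + (11 + sqrt(67))*17) = (-13*9*361 - 21535)*(-21577 + (187 + 17*sqrt(67))) = (-42237 - 21535)*(-21390 + 17*sqrt(67)) = -63772*(-21390 + 17*sqrt(67)) = 1364083080 - 1084124*sqrt(67)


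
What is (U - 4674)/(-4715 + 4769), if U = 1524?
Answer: -175/3 ≈ -58.333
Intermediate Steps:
(U - 4674)/(-4715 + 4769) = (1524 - 4674)/(-4715 + 4769) = -3150/54 = -3150*1/54 = -175/3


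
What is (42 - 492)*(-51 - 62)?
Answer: 50850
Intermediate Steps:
(42 - 492)*(-51 - 62) = -450*(-113) = 50850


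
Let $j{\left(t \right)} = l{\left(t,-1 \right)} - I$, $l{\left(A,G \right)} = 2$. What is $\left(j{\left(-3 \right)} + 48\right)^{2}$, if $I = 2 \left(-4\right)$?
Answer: $3364$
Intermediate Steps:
$I = -8$
$j{\left(t \right)} = 10$ ($j{\left(t \right)} = 2 - -8 = 2 + 8 = 10$)
$\left(j{\left(-3 \right)} + 48\right)^{2} = \left(10 + 48\right)^{2} = 58^{2} = 3364$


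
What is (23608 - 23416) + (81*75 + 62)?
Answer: 6329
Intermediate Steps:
(23608 - 23416) + (81*75 + 62) = 192 + (6075 + 62) = 192 + 6137 = 6329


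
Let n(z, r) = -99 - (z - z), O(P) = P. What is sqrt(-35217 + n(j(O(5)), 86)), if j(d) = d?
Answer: 18*I*sqrt(109) ≈ 187.93*I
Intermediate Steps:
n(z, r) = -99 (n(z, r) = -99 - 1*0 = -99 + 0 = -99)
sqrt(-35217 + n(j(O(5)), 86)) = sqrt(-35217 - 99) = sqrt(-35316) = 18*I*sqrt(109)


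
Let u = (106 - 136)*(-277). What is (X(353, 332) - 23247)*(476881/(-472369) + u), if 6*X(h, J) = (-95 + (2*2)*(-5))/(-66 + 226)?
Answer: -17518625573217523/90694848 ≈ -1.9316e+8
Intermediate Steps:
X(h, J) = -23/192 (X(h, J) = ((-95 + (2*2)*(-5))/(-66 + 226))/6 = ((-95 + 4*(-5))/160)/6 = ((-95 - 20)*(1/160))/6 = (-115*1/160)/6 = (⅙)*(-23/32) = -23/192)
u = 8310 (u = -30*(-277) = 8310)
(X(353, 332) - 23247)*(476881/(-472369) + u) = (-23/192 - 23247)*(476881/(-472369) + 8310) = -4463447*(476881*(-1/472369) + 8310)/192 = -4463447*(-476881/472369 + 8310)/192 = -4463447/192*3924909509/472369 = -17518625573217523/90694848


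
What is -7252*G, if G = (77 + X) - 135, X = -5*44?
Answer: 2016056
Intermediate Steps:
X = -220
G = -278 (G = (77 - 220) - 135 = -143 - 135 = -278)
-7252*G = -7252*(-278) = 2016056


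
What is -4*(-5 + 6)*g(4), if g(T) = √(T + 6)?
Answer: -4*√10 ≈ -12.649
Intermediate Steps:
g(T) = √(6 + T)
-4*(-5 + 6)*g(4) = -4*(-5 + 6)*√(6 + 4) = -4*√10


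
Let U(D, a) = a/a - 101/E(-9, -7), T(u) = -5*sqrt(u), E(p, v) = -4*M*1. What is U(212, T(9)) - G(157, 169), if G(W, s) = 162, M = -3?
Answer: -2033/12 ≈ -169.42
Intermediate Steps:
E(p, v) = 12 (E(p, v) = -4*(-3)*1 = 12*1 = 12)
U(D, a) = -89/12 (U(D, a) = a/a - 101/12 = 1 - 101*1/12 = 1 - 101/12 = -89/12)
U(212, T(9)) - G(157, 169) = -89/12 - 1*162 = -89/12 - 162 = -2033/12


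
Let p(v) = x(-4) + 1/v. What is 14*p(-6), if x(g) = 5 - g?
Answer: 371/3 ≈ 123.67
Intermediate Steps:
p(v) = 9 + 1/v (p(v) = (5 - 1*(-4)) + 1/v = (5 + 4) + 1/v = 9 + 1/v)
14*p(-6) = 14*(9 + 1/(-6)) = 14*(9 - 1/6) = 14*(53/6) = 371/3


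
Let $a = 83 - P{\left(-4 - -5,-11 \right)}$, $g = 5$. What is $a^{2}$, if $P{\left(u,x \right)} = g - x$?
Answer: $4489$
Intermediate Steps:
$P{\left(u,x \right)} = 5 - x$
$a = 67$ ($a = 83 - \left(5 - -11\right) = 83 - \left(5 + 11\right) = 83 - 16 = 67$)
$a^{2} = 67^{2} = 4489$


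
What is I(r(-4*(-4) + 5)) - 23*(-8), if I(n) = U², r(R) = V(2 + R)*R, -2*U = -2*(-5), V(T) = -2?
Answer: 209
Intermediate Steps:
U = -5 (U = -(-1)*(-5) = -½*10 = -5)
r(R) = -2*R
I(n) = 25 (I(n) = (-5)² = 25)
I(r(-4*(-4) + 5)) - 23*(-8) = 25 - 23*(-8) = 25 + 184 = 209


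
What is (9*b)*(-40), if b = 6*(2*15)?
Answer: -64800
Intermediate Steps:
b = 180 (b = 6*30 = 180)
(9*b)*(-40) = (9*180)*(-40) = 1620*(-40) = -64800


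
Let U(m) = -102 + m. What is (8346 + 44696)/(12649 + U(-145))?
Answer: 26521/6201 ≈ 4.2769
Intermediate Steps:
(8346 + 44696)/(12649 + U(-145)) = (8346 + 44696)/(12649 + (-102 - 145)) = 53042/(12649 - 247) = 53042/12402 = 53042*(1/12402) = 26521/6201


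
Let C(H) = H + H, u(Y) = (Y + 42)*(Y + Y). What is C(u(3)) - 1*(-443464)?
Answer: 444004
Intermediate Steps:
u(Y) = 2*Y*(42 + Y) (u(Y) = (42 + Y)*(2*Y) = 2*Y*(42 + Y))
C(H) = 2*H
C(u(3)) - 1*(-443464) = 2*(2*3*(42 + 3)) - 1*(-443464) = 2*(2*3*45) + 443464 = 2*270 + 443464 = 540 + 443464 = 444004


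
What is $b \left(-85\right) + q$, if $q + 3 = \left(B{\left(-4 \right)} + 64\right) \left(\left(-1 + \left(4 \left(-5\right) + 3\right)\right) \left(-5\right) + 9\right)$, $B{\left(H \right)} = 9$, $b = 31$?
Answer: $4589$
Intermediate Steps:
$q = 7224$ ($q = -3 + \left(9 + 64\right) \left(\left(-1 + \left(4 \left(-5\right) + 3\right)\right) \left(-5\right) + 9\right) = -3 + 73 \left(\left(-1 + \left(-20 + 3\right)\right) \left(-5\right) + 9\right) = -3 + 73 \left(\left(-1 - 17\right) \left(-5\right) + 9\right) = -3 + 73 \left(\left(-18\right) \left(-5\right) + 9\right) = -3 + 73 \left(90 + 9\right) = -3 + 73 \cdot 99 = -3 + 7227 = 7224$)
$b \left(-85\right) + q = 31 \left(-85\right) + 7224 = -2635 + 7224 = 4589$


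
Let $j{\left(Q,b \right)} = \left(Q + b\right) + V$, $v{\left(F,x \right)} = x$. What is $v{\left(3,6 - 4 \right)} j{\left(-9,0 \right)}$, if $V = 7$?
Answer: $-4$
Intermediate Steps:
$j{\left(Q,b \right)} = 7 + Q + b$ ($j{\left(Q,b \right)} = \left(Q + b\right) + 7 = 7 + Q + b$)
$v{\left(3,6 - 4 \right)} j{\left(-9,0 \right)} = \left(6 - 4\right) \left(7 - 9 + 0\right) = \left(6 - 4\right) \left(-2\right) = 2 \left(-2\right) = -4$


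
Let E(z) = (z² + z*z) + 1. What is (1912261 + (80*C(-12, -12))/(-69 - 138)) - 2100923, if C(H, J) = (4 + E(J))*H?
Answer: -12923918/69 ≈ -1.8730e+5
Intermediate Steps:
E(z) = 1 + 2*z² (E(z) = (z² + z²) + 1 = 2*z² + 1 = 1 + 2*z²)
C(H, J) = H*(5 + 2*J²) (C(H, J) = (4 + (1 + 2*J²))*H = (5 + 2*J²)*H = H*(5 + 2*J²))
(1912261 + (80*C(-12, -12))/(-69 - 138)) - 2100923 = (1912261 + (80*(-12*(5 + 2*(-12)²)))/(-69 - 138)) - 2100923 = (1912261 + (80*(-12*(5 + 2*144)))/(-207)) - 2100923 = (1912261 + (80*(-12*(5 + 288)))*(-1/207)) - 2100923 = (1912261 + (80*(-12*293))*(-1/207)) - 2100923 = (1912261 + (80*(-3516))*(-1/207)) - 2100923 = (1912261 - 281280*(-1/207)) - 2100923 = (1912261 + 93760/69) - 2100923 = 132039769/69 - 2100923 = -12923918/69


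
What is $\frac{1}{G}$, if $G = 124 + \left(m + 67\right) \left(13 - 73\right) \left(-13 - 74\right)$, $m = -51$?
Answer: $\frac{1}{83644} \approx 1.1955 \cdot 10^{-5}$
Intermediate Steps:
$G = 83644$ ($G = 124 + \left(-51 + 67\right) \left(13 - 73\right) \left(-13 - 74\right) = 124 + 16 \left(-60\right) \left(-13 - 74\right) = 124 - -83520 = 124 + 83520 = 83644$)
$\frac{1}{G} = \frac{1}{83644}$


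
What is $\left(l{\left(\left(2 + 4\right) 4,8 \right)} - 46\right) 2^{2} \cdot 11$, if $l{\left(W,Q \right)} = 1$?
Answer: $-1980$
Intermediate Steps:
$\left(l{\left(\left(2 + 4\right) 4,8 \right)} - 46\right) 2^{2} \cdot 11 = \left(1 - 46\right) 2^{2} \cdot 11 = - 45 \cdot 4 \cdot 11 = \left(-45\right) 44 = -1980$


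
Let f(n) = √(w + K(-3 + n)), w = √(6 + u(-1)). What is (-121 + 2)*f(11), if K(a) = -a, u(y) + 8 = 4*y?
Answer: -119*√(-8 + I*√6) ≈ -50.948 - 340.42*I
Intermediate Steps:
u(y) = -8 + 4*y
w = I*√6 (w = √(6 + (-8 + 4*(-1))) = √(6 + (-8 - 4)) = √(6 - 12) = √(-6) = I*√6 ≈ 2.4495*I)
f(n) = √(3 - n + I*√6) (f(n) = √(I*√6 - (-3 + n)) = √(I*√6 + (3 - n)) = √(3 - n + I*√6))
(-121 + 2)*f(11) = (-121 + 2)*√(3 - 1*11 + I*√6) = -119*√(3 - 11 + I*√6) = -119*√(-8 + I*√6)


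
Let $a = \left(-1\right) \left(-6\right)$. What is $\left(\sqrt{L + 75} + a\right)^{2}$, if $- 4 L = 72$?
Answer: $\left(6 + \sqrt{57}\right)^{2} \approx 183.6$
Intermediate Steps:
$L = -18$ ($L = \left(- \frac{1}{4}\right) 72 = -18$)
$a = 6$
$\left(\sqrt{L + 75} + a\right)^{2} = \left(\sqrt{-18 + 75} + 6\right)^{2} = \left(\sqrt{57} + 6\right)^{2} = \left(6 + \sqrt{57}\right)^{2}$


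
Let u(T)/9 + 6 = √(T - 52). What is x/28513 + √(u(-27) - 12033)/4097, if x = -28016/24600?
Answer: -3502/87677475 + 3*√(-1343 + I*√79)/4097 ≈ 4.8855e-5 + 0.026835*I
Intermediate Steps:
u(T) = -54 + 9*√(-52 + T) (u(T) = -54 + 9*√(T - 52) = -54 + 9*√(-52 + T))
x = -3502/3075 (x = -28016*1/24600 = -3502/3075 ≈ -1.1389)
x/28513 + √(u(-27) - 12033)/4097 = -3502/3075/28513 + √((-54 + 9*√(-52 - 27)) - 12033)/4097 = -3502/3075*1/28513 + √((-54 + 9*√(-79)) - 12033)*(1/4097) = -3502/87677475 + √((-54 + 9*(I*√79)) - 12033)*(1/4097) = -3502/87677475 + √((-54 + 9*I*√79) - 12033)*(1/4097) = -3502/87677475 + √(-12087 + 9*I*√79)*(1/4097) = -3502/87677475 + √(-12087 + 9*I*√79)/4097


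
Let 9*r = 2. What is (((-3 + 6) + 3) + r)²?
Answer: 3136/81 ≈ 38.716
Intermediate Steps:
r = 2/9 (r = (⅑)*2 = 2/9 ≈ 0.22222)
(((-3 + 6) + 3) + r)² = (((-3 + 6) + 3) + 2/9)² = ((3 + 3) + 2/9)² = (6 + 2/9)² = (56/9)² = 3136/81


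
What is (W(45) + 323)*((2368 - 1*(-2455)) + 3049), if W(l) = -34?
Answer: 2275008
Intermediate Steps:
(W(45) + 323)*((2368 - 1*(-2455)) + 3049) = (-34 + 323)*((2368 - 1*(-2455)) + 3049) = 289*((2368 + 2455) + 3049) = 289*(4823 + 3049) = 289*7872 = 2275008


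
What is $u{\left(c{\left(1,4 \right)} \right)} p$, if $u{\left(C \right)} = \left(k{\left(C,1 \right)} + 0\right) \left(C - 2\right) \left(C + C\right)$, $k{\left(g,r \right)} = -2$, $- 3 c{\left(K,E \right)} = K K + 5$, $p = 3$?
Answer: $-96$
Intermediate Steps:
$c{\left(K,E \right)} = - \frac{5}{3} - \frac{K^{2}}{3}$ ($c{\left(K,E \right)} = - \frac{K K + 5}{3} = - \frac{K^{2} + 5}{3} = - \frac{5 + K^{2}}{3} = - \frac{5}{3} - \frac{K^{2}}{3}$)
$u{\left(C \right)} = - 4 C \left(-2 + C\right)$ ($u{\left(C \right)} = \left(-2 + 0\right) \left(C - 2\right) \left(C + C\right) = - 2 \left(-2 + C\right) 2 C = - 2 \cdot 2 C \left(-2 + C\right) = - 4 C \left(-2 + C\right)$)
$u{\left(c{\left(1,4 \right)} \right)} p = 4 \left(- \frac{5}{3} - \frac{1^{2}}{3}\right) \left(2 - \left(- \frac{5}{3} - \frac{1^{2}}{3}\right)\right) 3 = 4 \left(- \frac{5}{3} - \frac{1}{3}\right) \left(2 - \left(- \frac{5}{3} - \frac{1}{3}\right)\right) 3 = 4 \left(-2\right) \left(2 - -2\right) 3 = 4 \left(-2\right) \left(2 + 2\right) 3 = 4 \left(-2\right) 4 \cdot 3 = \left(-32\right) 3 = -96$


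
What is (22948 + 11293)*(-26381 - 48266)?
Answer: -2555987927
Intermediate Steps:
(22948 + 11293)*(-26381 - 48266) = 34241*(-74647) = -2555987927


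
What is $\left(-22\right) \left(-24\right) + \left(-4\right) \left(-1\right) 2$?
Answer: $536$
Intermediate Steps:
$\left(-22\right) \left(-24\right) + \left(-4\right) \left(-1\right) 2 = 528 + 4 \cdot 2 = 528 + 8 = 536$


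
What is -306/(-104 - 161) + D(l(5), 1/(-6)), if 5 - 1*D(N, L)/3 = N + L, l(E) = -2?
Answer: 12007/530 ≈ 22.655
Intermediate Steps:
D(N, L) = 15 - 3*L - 3*N (D(N, L) = 15 - 3*(N + L) = 15 - 3*(L + N) = 15 + (-3*L - 3*N) = 15 - 3*L - 3*N)
-306/(-104 - 161) + D(l(5), 1/(-6)) = -306/(-104 - 161) + (15 - 3/(-6) - 3*(-2)) = -306/(-265) + (15 - 3*(-⅙) + 6) = -306*(-1/265) + (15 + ½ + 6) = 306/265 + 43/2 = 12007/530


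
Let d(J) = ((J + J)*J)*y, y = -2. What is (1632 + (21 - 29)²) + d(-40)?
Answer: -4704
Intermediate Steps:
d(J) = -4*J² (d(J) = ((J + J)*J)*(-2) = ((2*J)*J)*(-2) = (2*J²)*(-2) = -4*J²)
(1632 + (21 - 29)²) + d(-40) = (1632 + (21 - 29)²) - 4*(-40)² = (1632 + (-8)²) - 4*1600 = (1632 + 64) - 6400 = 1696 - 6400 = -4704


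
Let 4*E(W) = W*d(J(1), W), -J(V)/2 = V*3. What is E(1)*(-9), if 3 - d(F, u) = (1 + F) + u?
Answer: -63/4 ≈ -15.750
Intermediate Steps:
J(V) = -6*V (J(V) = -2*V*3 = -6*V)
d(F, u) = 2 - F - u (d(F, u) = 3 - ((1 + F) + u) = 3 - (1 + F + u) = 3 + (-1 - F - u) = 2 - F - u)
E(W) = W*(8 - W)/4 (E(W) = (W*(2 - (-6) - W))/4 = (W*(2 - 1*(-6) - W))/4 = (W*(2 + 6 - W))/4 = (W*(8 - W))/4 = W*(8 - W)/4)
E(1)*(-9) = ((1/4)*1*(8 - 1*1))*(-9) = ((1/4)*1*(8 - 1))*(-9) = ((1/4)*1*7)*(-9) = (7/4)*(-9) = -63/4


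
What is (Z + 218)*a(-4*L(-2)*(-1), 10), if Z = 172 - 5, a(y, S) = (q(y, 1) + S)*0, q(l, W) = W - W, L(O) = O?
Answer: 0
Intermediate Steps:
q(l, W) = 0
a(y, S) = 0 (a(y, S) = (0 + S)*0 = S*0 = 0)
Z = 167
(Z + 218)*a(-4*L(-2)*(-1), 10) = (167 + 218)*0 = 385*0 = 0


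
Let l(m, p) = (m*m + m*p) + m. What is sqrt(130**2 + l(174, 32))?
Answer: sqrt(52918) ≈ 230.04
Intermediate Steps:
l(m, p) = m + m**2 + m*p (l(m, p) = (m**2 + m*p) + m = m + m**2 + m*p)
sqrt(130**2 + l(174, 32)) = sqrt(130**2 + 174*(1 + 174 + 32)) = sqrt(16900 + 174*207) = sqrt(16900 + 36018) = sqrt(52918)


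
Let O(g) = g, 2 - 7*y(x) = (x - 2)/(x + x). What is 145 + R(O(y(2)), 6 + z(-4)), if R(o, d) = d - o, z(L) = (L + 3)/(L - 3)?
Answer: 1056/7 ≈ 150.86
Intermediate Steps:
y(x) = 2/7 - (-2 + x)/(14*x) (y(x) = 2/7 - (x - 2)/(7*(x + x)) = 2/7 - (-2 + x)/(7*(2*x)) = 2/7 - (-2 + x)*1/(2*x)/7 = 2/7 - (-2 + x)/(14*x))
z(L) = (3 + L)/(-3 + L)
145 + R(O(y(2)), 6 + z(-4)) = 145 + ((6 + (3 - 4)/(-3 - 4)) - (2 + 3*2)/(14*2)) = 145 + ((6 - 1/(-7)) - (2 + 6)/(14*2)) = 145 + ((6 - ⅐*(-1)) - 8/(14*2)) = 145 + ((6 + ⅐) - 1*2/7) = 145 + (43/7 - 2/7) = 145 + 41/7 = 1056/7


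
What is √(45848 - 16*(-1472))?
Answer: 10*√694 ≈ 263.44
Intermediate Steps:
√(45848 - 16*(-1472)) = √(45848 + 23552) = √69400 = 10*√694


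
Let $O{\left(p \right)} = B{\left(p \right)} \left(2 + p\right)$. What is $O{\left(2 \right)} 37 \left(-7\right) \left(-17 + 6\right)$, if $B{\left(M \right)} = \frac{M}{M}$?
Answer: $11396$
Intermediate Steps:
$B{\left(M \right)} = 1$
$O{\left(p \right)} = 2 + p$ ($O{\left(p \right)} = 1 \left(2 + p\right) = 2 + p$)
$O{\left(2 \right)} 37 \left(-7\right) \left(-17 + 6\right) = \left(2 + 2\right) 37 \left(-7\right) \left(-17 + 6\right) = 4 \left(\left(-259\right) \left(-11\right)\right) = 4 \cdot 2849 = 11396$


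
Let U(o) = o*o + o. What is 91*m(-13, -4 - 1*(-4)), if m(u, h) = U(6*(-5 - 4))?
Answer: 260442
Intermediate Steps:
U(o) = o + o² (U(o) = o² + o = o + o²)
m(u, h) = 2862 (m(u, h) = (6*(-5 - 4))*(1 + 6*(-5 - 4)) = (6*(-9))*(1 + 6*(-9)) = -54*(1 - 54) = -54*(-53) = 2862)
91*m(-13, -4 - 1*(-4)) = 91*2862 = 260442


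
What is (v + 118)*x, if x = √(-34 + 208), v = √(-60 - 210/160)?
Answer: √174*(472 + 3*I*√109)/4 ≈ 1556.5 + 103.29*I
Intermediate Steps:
v = 3*I*√109/4 (v = √(-60 - 210*1/160) = √(-60 - 21/16) = √(-981/16) = 3*I*√109/4 ≈ 7.8302*I)
x = √174 ≈ 13.191
(v + 118)*x = (3*I*√109/4 + 118)*√174 = (118 + 3*I*√109/4)*√174 = √174*(118 + 3*I*√109/4)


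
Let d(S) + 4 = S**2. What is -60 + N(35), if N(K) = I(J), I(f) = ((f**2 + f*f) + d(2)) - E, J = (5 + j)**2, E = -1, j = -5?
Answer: -59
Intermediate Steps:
d(S) = -4 + S**2
J = 0 (J = (5 - 5)**2 = 0**2 = 0)
I(f) = 1 + 2*f**2 (I(f) = ((f**2 + f*f) + (-4 + 2**2)) - 1*(-1) = ((f**2 + f**2) + (-4 + 4)) + 1 = (2*f**2 + 0) + 1 = 2*f**2 + 1 = 1 + 2*f**2)
N(K) = 1 (N(K) = 1 + 2*0**2 = 1 + 2*0 = 1 + 0 = 1)
-60 + N(35) = -60 + 1 = -59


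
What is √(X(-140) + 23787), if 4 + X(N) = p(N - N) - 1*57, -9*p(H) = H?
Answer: √23726 ≈ 154.03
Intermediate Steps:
p(H) = -H/9
X(N) = -61 (X(N) = -4 + (-(N - N)/9 - 1*57) = -4 + (-⅑*0 - 57) = -4 + (0 - 57) = -4 - 57 = -61)
√(X(-140) + 23787) = √(-61 + 23787) = √23726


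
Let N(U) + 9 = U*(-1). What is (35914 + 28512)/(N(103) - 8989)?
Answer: -64426/9101 ≈ -7.0790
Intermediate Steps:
N(U) = -9 - U (N(U) = -9 + U*(-1) = -9 - U)
(35914 + 28512)/(N(103) - 8989) = (35914 + 28512)/((-9 - 1*103) - 8989) = 64426/((-9 - 103) - 8989) = 64426/(-112 - 8989) = 64426/(-9101) = 64426*(-1/9101) = -64426/9101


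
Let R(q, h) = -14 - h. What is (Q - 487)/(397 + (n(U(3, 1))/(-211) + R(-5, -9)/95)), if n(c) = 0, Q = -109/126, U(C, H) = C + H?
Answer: -1167949/950292 ≈ -1.2290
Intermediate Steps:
Q = -109/126 (Q = -109*1/126 = -109/126 ≈ -0.86508)
(Q - 487)/(397 + (n(U(3, 1))/(-211) + R(-5, -9)/95)) = (-109/126 - 487)/(397 + (0/(-211) + (-14 - 1*(-9))/95)) = -61471/(126*(397 + (0*(-1/211) + (-14 + 9)*(1/95)))) = -61471/(126*(397 + (0 - 5*1/95))) = -61471/(126*(397 + (0 - 1/19))) = -61471/(126*(397 - 1/19)) = -61471/(126*7542/19) = -61471/126*19/7542 = -1167949/950292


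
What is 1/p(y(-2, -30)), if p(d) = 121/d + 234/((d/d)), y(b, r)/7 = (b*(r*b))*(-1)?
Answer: 840/196681 ≈ 0.0042709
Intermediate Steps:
y(b, r) = -7*r*b² (y(b, r) = 7*((b*(r*b))*(-1)) = 7*((b*(b*r))*(-1)) = 7*((r*b²)*(-1)) = 7*(-r*b²) = -7*r*b²)
p(d) = 234 + 121/d (p(d) = 121/d + 234/1 = 121/d + 234*1 = 121/d + 234 = 234 + 121/d)
1/p(y(-2, -30)) = 1/(234 + 121/((-7*(-30)*(-2)²))) = 1/(234 + 121/((-7*(-30)*4))) = 1/(234 + 121/840) = 1/(196681/840) = 840/196681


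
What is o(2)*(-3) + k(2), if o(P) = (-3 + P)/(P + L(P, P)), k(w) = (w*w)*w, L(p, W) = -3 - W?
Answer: 7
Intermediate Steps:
k(w) = w³ (k(w) = w²*w = w³)
o(P) = 1 - P/3 (o(P) = (-3 + P)/(P + (-3 - P)) = (-3 + P)/(-3) = (-3 + P)*(-⅓) = 1 - P/3)
o(2)*(-3) + k(2) = (1 - ⅓*2)*(-3) + 2³ = (1 - ⅔)*(-3) + 8 = (⅓)*(-3) + 8 = -1 + 8 = 7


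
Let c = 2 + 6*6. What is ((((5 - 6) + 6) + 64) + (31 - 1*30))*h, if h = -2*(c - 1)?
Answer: -5180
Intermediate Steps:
c = 38 (c = 2 + 36 = 38)
h = -74 (h = -2*(38 - 1) = -2*37 = -74)
((((5 - 6) + 6) + 64) + (31 - 1*30))*h = ((((5 - 6) + 6) + 64) + (31 - 1*30))*(-74) = (((-1 + 6) + 64) + (31 - 30))*(-74) = ((5 + 64) + 1)*(-74) = (69 + 1)*(-74) = 70*(-74) = -5180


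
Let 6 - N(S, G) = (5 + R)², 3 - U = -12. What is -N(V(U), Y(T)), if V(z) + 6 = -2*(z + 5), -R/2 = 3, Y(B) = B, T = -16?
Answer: -5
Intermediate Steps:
R = -6 (R = -2*3 = -6)
U = 15 (U = 3 - 1*(-12) = 3 + 12 = 15)
V(z) = -16 - 2*z (V(z) = -6 - 2*(z + 5) = -6 - 2*(5 + z) = -6 + (-10 - 2*z) = -16 - 2*z)
N(S, G) = 5 (N(S, G) = 6 - (5 - 6)² = 6 - 1*(-1)² = 6 - 1*1 = 6 - 1 = 5)
-N(V(U), Y(T)) = -1*5 = -5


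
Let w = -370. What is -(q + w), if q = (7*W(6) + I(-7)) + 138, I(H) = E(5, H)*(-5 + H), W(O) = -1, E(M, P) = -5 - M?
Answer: 119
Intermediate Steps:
I(H) = 50 - 10*H (I(H) = (-5 - 1*5)*(-5 + H) = (-5 - 5)*(-5 + H) = -10*(-5 + H) = 50 - 10*H)
q = 251 (q = (7*(-1) + (50 - 10*(-7))) + 138 = (-7 + (50 + 70)) + 138 = (-7 + 120) + 138 = 113 + 138 = 251)
-(q + w) = -(251 - 370) = -1*(-119) = 119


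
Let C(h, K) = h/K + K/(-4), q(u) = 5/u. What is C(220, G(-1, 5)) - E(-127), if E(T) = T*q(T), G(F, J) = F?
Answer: -899/4 ≈ -224.75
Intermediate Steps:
C(h, K) = -K/4 + h/K (C(h, K) = h/K + K*(-1/4) = h/K - K/4 = -K/4 + h/K)
E(T) = 5 (E(T) = T*(5/T) = 5)
C(220, G(-1, 5)) - E(-127) = (-1/4*(-1) + 220/(-1)) - 1*5 = (1/4 + 220*(-1)) - 5 = (1/4 - 220) - 5 = -879/4 - 5 = -899/4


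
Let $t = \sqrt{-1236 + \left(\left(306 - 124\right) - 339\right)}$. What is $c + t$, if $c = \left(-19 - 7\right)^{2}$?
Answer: $676 + i \sqrt{1393} \approx 676.0 + 37.323 i$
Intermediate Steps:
$c = 676$ ($c = \left(-26\right)^{2} = 676$)
$t = i \sqrt{1393}$ ($t = \sqrt{-1236 + \left(182 - 339\right)} = \sqrt{-1236 - 157} = \sqrt{-1393} = i \sqrt{1393} \approx 37.323 i$)
$c + t = 676 + i \sqrt{1393}$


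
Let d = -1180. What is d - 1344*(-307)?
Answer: 411428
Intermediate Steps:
d - 1344*(-307) = -1180 - 1344*(-307) = -1180 + 412608 = 411428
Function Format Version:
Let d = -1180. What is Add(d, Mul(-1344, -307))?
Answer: 411428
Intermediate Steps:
Add(d, Mul(-1344, -307)) = Add(-1180, Mul(-1344, -307)) = Add(-1180, 412608) = 411428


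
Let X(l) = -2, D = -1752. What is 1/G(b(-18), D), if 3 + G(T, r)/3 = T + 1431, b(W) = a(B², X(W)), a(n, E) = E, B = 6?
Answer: 1/4278 ≈ 0.00023375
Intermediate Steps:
b(W) = -2
G(T, r) = 4284 + 3*T (G(T, r) = -9 + 3*(T + 1431) = -9 + 3*(1431 + T) = -9 + (4293 + 3*T) = 4284 + 3*T)
1/G(b(-18), D) = 1/(4284 + 3*(-2)) = 1/(4284 - 6) = 1/4278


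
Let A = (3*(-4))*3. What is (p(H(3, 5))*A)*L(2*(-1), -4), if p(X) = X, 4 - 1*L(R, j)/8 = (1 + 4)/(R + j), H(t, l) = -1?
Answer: 1392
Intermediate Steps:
A = -36 (A = -12*3 = -36)
L(R, j) = 32 - 40/(R + j) (L(R, j) = 32 - 8*(1 + 4)/(R + j) = 32 - 40/(R + j))
(p(H(3, 5))*A)*L(2*(-1), -4) = (-1*(-36))*(8*(-5 + 4*(2*(-1)) + 4*(-4))/(2*(-1) - 4)) = 36*(8*(-5 + 4*(-2) - 16)/(-2 - 4)) = 36*(8*(-5 - 8 - 16)/(-6)) = 36*(8*(-1/6)*(-29)) = 36*(116/3) = 1392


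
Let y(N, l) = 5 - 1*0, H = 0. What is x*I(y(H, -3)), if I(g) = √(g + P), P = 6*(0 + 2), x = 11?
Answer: 11*√17 ≈ 45.354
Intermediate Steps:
y(N, l) = 5 (y(N, l) = 5 + 0 = 5)
P = 12 (P = 6*2 = 12)
I(g) = √(12 + g) (I(g) = √(g + 12) = √(12 + g))
x*I(y(H, -3)) = 11*√(12 + 5) = 11*√17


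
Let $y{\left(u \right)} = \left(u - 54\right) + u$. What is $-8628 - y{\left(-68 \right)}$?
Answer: $-8438$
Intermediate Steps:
$y{\left(u \right)} = -54 + 2 u$ ($y{\left(u \right)} = \left(-54 + u\right) + u = -54 + 2 u$)
$-8628 - y{\left(-68 \right)} = -8628 - \left(-54 + 2 \left(-68\right)\right) = -8628 - \left(-54 - 136\right) = -8628 - -190 = -8628 + 190 = -8438$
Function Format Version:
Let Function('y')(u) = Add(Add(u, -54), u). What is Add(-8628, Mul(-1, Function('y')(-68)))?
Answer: -8438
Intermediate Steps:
Function('y')(u) = Add(-54, Mul(2, u)) (Function('y')(u) = Add(Add(-54, u), u) = Add(-54, Mul(2, u)))
Add(-8628, Mul(-1, Function('y')(-68))) = Add(-8628, Mul(-1, Add(-54, Mul(2, -68)))) = Add(-8628, Mul(-1, Add(-54, -136))) = Add(-8628, Mul(-1, -190)) = Add(-8628, 190) = -8438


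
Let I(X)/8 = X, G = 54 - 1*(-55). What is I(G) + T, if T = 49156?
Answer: 50028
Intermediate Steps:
G = 109 (G = 54 + 55 = 109)
I(X) = 8*X
I(G) + T = 8*109 + 49156 = 872 + 49156 = 50028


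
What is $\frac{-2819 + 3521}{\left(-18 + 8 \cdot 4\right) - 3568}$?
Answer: $- \frac{351}{1777} \approx -0.19752$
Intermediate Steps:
$\frac{-2819 + 3521}{\left(-18 + 8 \cdot 4\right) - 3568} = \frac{702}{\left(-18 + 32\right) - 3568} = \frac{702}{14 - 3568} = \frac{702}{-3554} = 702 \left(- \frac{1}{3554}\right) = - \frac{351}{1777}$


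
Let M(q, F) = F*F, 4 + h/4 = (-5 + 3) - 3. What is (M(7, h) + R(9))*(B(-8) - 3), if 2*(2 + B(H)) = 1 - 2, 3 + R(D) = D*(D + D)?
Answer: -16005/2 ≈ -8002.5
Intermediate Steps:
R(D) = -3 + 2*D² (R(D) = -3 + D*(D + D) = -3 + D*(2*D) = -3 + 2*D²)
B(H) = -5/2 (B(H) = -2 + (1 - 2)/2 = -2 + (½)*(-1) = -2 - ½ = -5/2)
h = -36 (h = -16 + 4*((-5 + 3) - 3) = -16 + 4*(-2 - 3) = -16 + 4*(-5) = -16 - 20 = -36)
M(q, F) = F²
(M(7, h) + R(9))*(B(-8) - 3) = ((-36)² + (-3 + 2*9²))*(-5/2 - 3) = (1296 + (-3 + 2*81))*(-11/2) = (1296 + (-3 + 162))*(-11/2) = (1296 + 159)*(-11/2) = 1455*(-11/2) = -16005/2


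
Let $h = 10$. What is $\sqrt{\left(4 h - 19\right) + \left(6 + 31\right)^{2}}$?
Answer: $\sqrt{1390} \approx 37.283$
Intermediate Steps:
$\sqrt{\left(4 h - 19\right) + \left(6 + 31\right)^{2}} = \sqrt{\left(4 \cdot 10 - 19\right) + \left(6 + 31\right)^{2}} = \sqrt{\left(40 - 19\right) + 37^{2}} = \sqrt{21 + 1369} = \sqrt{1390}$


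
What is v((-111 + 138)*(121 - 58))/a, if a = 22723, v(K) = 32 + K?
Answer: 1733/22723 ≈ 0.076266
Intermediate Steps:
v((-111 + 138)*(121 - 58))/a = (32 + (-111 + 138)*(121 - 58))/22723 = (32 + 27*63)*(1/22723) = (32 + 1701)*(1/22723) = 1733*(1/22723) = 1733/22723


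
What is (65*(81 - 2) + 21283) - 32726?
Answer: -6308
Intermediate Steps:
(65*(81 - 2) + 21283) - 32726 = (65*79 + 21283) - 32726 = (5135 + 21283) - 32726 = 26418 - 32726 = -6308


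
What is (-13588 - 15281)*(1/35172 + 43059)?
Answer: -14573755866827/11724 ≈ -1.2431e+9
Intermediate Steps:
(-13588 - 15281)*(1/35172 + 43059) = -28869*(1/35172 + 43059) = -28869*1514471149/35172 = -14573755866827/11724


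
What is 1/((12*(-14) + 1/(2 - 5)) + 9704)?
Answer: 3/28607 ≈ 0.00010487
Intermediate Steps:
1/((12*(-14) + 1/(2 - 5)) + 9704) = 1/((-168 + 1/(-3)) + 9704) = 1/((-168 - ⅓) + 9704) = 1/(-505/3 + 9704) = 1/(28607/3) = 3/28607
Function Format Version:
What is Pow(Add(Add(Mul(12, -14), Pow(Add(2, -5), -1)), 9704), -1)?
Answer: Rational(3, 28607) ≈ 0.00010487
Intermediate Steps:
Pow(Add(Add(Mul(12, -14), Pow(Add(2, -5), -1)), 9704), -1) = Pow(Add(Add(-168, Pow(-3, -1)), 9704), -1) = Pow(Add(Add(-168, Rational(-1, 3)), 9704), -1) = Pow(Add(Rational(-505, 3), 9704), -1) = Pow(Rational(28607, 3), -1) = Rational(3, 28607)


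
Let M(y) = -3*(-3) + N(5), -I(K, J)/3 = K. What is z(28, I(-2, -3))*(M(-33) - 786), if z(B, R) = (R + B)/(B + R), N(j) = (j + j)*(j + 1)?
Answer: -717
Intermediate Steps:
I(K, J) = -3*K
N(j) = 2*j*(1 + j) (N(j) = (2*j)*(1 + j) = 2*j*(1 + j))
z(B, R) = 1 (z(B, R) = (B + R)/(B + R) = 1)
M(y) = 69 (M(y) = -3*(-3) + 2*5*(1 + 5) = 9 + 2*5*6 = 9 + 60 = 69)
z(28, I(-2, -3))*(M(-33) - 786) = 1*(69 - 786) = 1*(-717) = -717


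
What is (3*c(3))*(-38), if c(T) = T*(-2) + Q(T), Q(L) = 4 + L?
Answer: -114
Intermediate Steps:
c(T) = 4 - T (c(T) = T*(-2) + (4 + T) = -2*T + (4 + T) = 4 - T)
(3*c(3))*(-38) = (3*(4 - 1*3))*(-38) = (3*(4 - 3))*(-38) = (3*1)*(-38) = 3*(-38) = -114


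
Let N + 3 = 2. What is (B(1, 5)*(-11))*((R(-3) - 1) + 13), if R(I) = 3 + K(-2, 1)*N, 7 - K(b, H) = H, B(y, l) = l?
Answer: -495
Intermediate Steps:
N = -1 (N = -3 + 2 = -1)
K(b, H) = 7 - H
R(I) = -3 (R(I) = 3 + (7 - 1*1)*(-1) = 3 + (7 - 1)*(-1) = 3 + 6*(-1) = 3 - 6 = -3)
(B(1, 5)*(-11))*((R(-3) - 1) + 13) = (5*(-11))*((-3 - 1) + 13) = -55*(-4 + 13) = -55*9 = -495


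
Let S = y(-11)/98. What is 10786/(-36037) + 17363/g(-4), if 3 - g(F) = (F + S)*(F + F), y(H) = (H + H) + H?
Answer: -30676561777/55965461 ≈ -548.13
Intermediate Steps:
y(H) = 3*H (y(H) = 2*H + H = 3*H)
S = -33/98 (S = (3*(-11))/98 = -33*1/98 = -33/98 ≈ -0.33673)
g(F) = 3 - 2*F*(-33/98 + F) (g(F) = 3 - (F - 33/98)*(F + F) = 3 - (-33/98 + F)*2*F = 3 - 2*F*(-33/98 + F))
10786/(-36037) + 17363/g(-4) = 10786/(-36037) + 17363/(3 - 2*(-4)² + (33/49)*(-4)) = 10786*(-1/36037) + 17363/(3 - 2*16 - 132/49) = -10786/36037 + 17363/(3 - 32 - 132/49) = -10786/36037 + 17363/(-1553/49) = -10786/36037 + 17363*(-49/1553) = -10786/36037 - 850787/1553 = -30676561777/55965461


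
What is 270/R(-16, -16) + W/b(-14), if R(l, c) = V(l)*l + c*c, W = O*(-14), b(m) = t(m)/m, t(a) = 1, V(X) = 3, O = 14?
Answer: 285511/104 ≈ 2745.3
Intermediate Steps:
b(m) = 1/m
W = -196 (W = 14*(-14) = -196)
R(l, c) = c² + 3*l (R(l, c) = 3*l + c*c = 3*l + c² = c² + 3*l)
270/R(-16, -16) + W/b(-14) = 270/((-16)² + 3*(-16)) - 196/(1/(-14)) = 270/(256 - 48) - 196/(-1/14) = 270/208 - 196*(-14) = 270*(1/208) + 2744 = 135/104 + 2744 = 285511/104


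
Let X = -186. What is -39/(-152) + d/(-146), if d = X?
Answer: 16983/11096 ≈ 1.5306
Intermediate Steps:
d = -186
-39/(-152) + d/(-146) = -39/(-152) - 186/(-146) = -39*(-1/152) - 186*(-1/146) = 39/152 + 93/73 = 16983/11096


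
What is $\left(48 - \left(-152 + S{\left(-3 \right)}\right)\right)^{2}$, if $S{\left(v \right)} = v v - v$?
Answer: $35344$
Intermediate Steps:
$S{\left(v \right)} = v^{2} - v$
$\left(48 - \left(-152 + S{\left(-3 \right)}\right)\right)^{2} = \left(48 + \left(152 - - 3 \left(-1 - 3\right)\right)\right)^{2} = \left(48 + \left(152 - \left(-3\right) \left(-4\right)\right)\right)^{2} = \left(48 + \left(152 - 12\right)\right)^{2} = \left(48 + 140\right)^{2} = 188^{2} = 35344$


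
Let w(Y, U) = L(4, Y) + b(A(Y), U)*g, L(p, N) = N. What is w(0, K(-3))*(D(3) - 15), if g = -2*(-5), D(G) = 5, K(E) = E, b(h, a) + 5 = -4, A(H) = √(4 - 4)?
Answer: 900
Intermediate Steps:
A(H) = 0 (A(H) = √0 = 0)
b(h, a) = -9 (b(h, a) = -5 - 4 = -9)
g = 10
w(Y, U) = -90 + Y (w(Y, U) = Y - 9*10 = Y - 90 = -90 + Y)
w(0, K(-3))*(D(3) - 15) = (-90 + 0)*(5 - 15) = -90*(-10) = 900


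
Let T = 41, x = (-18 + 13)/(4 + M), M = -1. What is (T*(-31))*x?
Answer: 6355/3 ≈ 2118.3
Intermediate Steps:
x = -5/3 (x = (-18 + 13)/(4 - 1) = -5/3 ≈ -1.6667)
(T*(-31))*x = (41*(-31))*(-5/3) = -1271*(-5/3) = 6355/3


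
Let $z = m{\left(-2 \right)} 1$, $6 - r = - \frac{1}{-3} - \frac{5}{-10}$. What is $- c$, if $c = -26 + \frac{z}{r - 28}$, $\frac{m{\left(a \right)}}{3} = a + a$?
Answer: $\frac{3490}{137} \approx 25.474$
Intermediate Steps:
$r = \frac{31}{6}$ ($r = 6 - \left(- \frac{1}{-3} - \frac{5}{-10}\right) = 6 - \left(\left(-1\right) \left(- \frac{1}{3}\right) - - \frac{1}{2}\right) = 6 - \left(\frac{1}{3} + \frac{1}{2}\right) = 6 - \frac{5}{6} = \frac{31}{6} \approx 5.1667$)
$m{\left(a \right)} = 6 a$ ($m{\left(a \right)} = 3 \left(a + a\right) = 3 \cdot 2 a = 6 a$)
$z = -12$ ($z = 6 \left(-2\right) 1 = \left(-12\right) 1 = -12$)
$c = - \frac{3490}{137}$ ($c = -26 + \frac{1}{\frac{31}{6} - 28} \left(-12\right) = -26 + \frac{1}{- \frac{137}{6}} \left(-12\right) = -26 - - \frac{72}{137} = -26 + \frac{72}{137} = - \frac{3490}{137} \approx -25.474$)
$- c = \left(-1\right) \left(- \frac{3490}{137}\right) = \frac{3490}{137}$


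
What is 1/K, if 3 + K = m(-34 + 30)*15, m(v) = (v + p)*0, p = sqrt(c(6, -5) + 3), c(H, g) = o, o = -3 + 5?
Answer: -1/3 ≈ -0.33333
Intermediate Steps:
o = 2
c(H, g) = 2
p = sqrt(5) (p = sqrt(2 + 3) = sqrt(5) ≈ 2.2361)
m(v) = 0 (m(v) = (v + sqrt(5))*0 = 0)
K = -3 (K = -3 + 0*15 = -3 + 0 = -3)
1/K = 1/(-3) = -1/3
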